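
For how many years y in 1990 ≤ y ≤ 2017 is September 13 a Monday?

Day of week of September 13 in each year:
1990: Thu, 1991: Fri, 1992: Sun, 1993: Mon ✓, 1994: Tue, 1995: Wed, 1996: Fri, 1997: Sat, 1998: Sun, 1999: Mon ✓, 2000: Wed, 2001: Thu, 2002: Fri, 2003: Sat, 2004: Mon ✓, 2005: Tue, 2006: Wed, 2007: Thu, 2008: Sat, 2009: Sun, 2010: Mon ✓, 2011: Tue, 2012: Thu, 2013: Fri, 2014: Sat, 2015: Sun, 2016: Tue, 2017: Wed
Mondays: 1993, 1999, 2004, 2010.

4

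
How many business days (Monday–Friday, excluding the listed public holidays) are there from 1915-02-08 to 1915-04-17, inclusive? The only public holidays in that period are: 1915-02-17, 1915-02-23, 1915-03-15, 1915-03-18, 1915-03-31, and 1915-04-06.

44

1915-02-08 is a Monday.
The range spans 69 days (inclusive of both endpoints).
69 = 7 × 9 + 6, so there are 9 full weeks plus 6 extra days.
Each full week contributes 5 weekdays (Mon–Fri): 9 × 5 = 45.
The 6 extra days are Mon, Tue, Wed, Thu, Fri, Sat — 5 of them qualify.
Total: 45 + 5 = 50.
Holidays: 1915-02-17 (Wed); 1915-02-23 (Tue); 1915-03-15 (Mon); 1915-03-18 (Thu); 1915-03-31 (Wed); 1915-04-06 (Tue).
All 6 holidays fall on weekdays, so subtract 6.
Business days: 50 − 6 = 44.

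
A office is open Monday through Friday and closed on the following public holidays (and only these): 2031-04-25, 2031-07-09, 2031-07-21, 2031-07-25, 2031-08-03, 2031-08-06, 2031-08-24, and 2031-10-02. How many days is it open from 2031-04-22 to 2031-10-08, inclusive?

116

2031-04-22 is a Tuesday.
That's 170 days from start to end, counting both.
170 = 7 × 24 + 2, so there are 24 full weeks plus 2 extra days.
Each full week contributes 5 weekdays (Mon–Fri): 24 × 5 = 120.
The 2 extra days are Tuesday, Wednesday — 2 of them qualify.
Total: 120 + 2 = 122.
Holidays: 2031-04-25 (Fri); 2031-07-09 (Wed); 2031-07-21 (Mon); 2031-07-25 (Fri); 2031-08-03 (Sun); 2031-08-06 (Wed); 2031-08-24 (Sun); 2031-10-02 (Thu).
6 of the 8 holidays fall on weekdays; the rest are weekends and were already excluded.
Business days: 122 − 6 = 116.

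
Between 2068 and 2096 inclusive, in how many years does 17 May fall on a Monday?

Day of week of May 17 in each year:
2068: Thu, 2069: Fri, 2070: Sat, 2071: Sun, 2072: Tue, 2073: Wed, 2074: Thu, 2075: Fri, 2076: Sun, 2077: Mon ✓, 2078: Tue, 2079: Wed, 2080: Fri, 2081: Sat, 2082: Sun, 2083: Mon ✓, 2084: Wed, 2085: Thu, 2086: Fri, 2087: Sat, 2088: Mon ✓, 2089: Tue, 2090: Wed, 2091: Thu, 2092: Sat, 2093: Sun, 2094: Mon ✓, 2095: Tue, 2096: Thu
Mondays: 2077, 2083, 2088, 2094.

4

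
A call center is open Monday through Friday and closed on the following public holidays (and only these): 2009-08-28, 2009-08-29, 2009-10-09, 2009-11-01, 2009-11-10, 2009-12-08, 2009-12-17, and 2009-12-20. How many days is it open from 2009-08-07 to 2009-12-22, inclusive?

2009-08-07 is a Friday.
That's 138 days from start to end, counting both.
138 = 7 × 19 + 5, so there are 19 full weeks plus 5 extra days.
Each full week contributes 5 weekdays (Mon–Fri): 19 × 5 = 95.
The 5 extra days are Friday, Saturday, Sunday, Monday, Tuesday — 3 of them qualify.
Total: 95 + 3 = 98.
Holidays: 2009-08-28 (Fri); 2009-08-29 (Sat); 2009-10-09 (Fri); 2009-11-01 (Sun); 2009-11-10 (Tue); 2009-12-08 (Tue); 2009-12-17 (Thu); 2009-12-20 (Sun).
5 of the 8 holidays fall on weekdays; the rest are weekends and were already excluded.
Business days: 98 − 5 = 93.

93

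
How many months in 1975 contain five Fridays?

A month has five Fridays exactly when Friday falls within its first (length − 28) days.
Jan: 31 days, starts Wed → 5 of Wed, Thu, Fri ✓
Feb: 28 days, starts Sat → 5 of (none)
Mar: 31 days, starts Sat → 5 of Sat, Sun, Mon
Apr: 30 days, starts Tue → 5 of Tue, Wed
May: 31 days, starts Thu → 5 of Thu, Fri, Sat ✓
Jun: 30 days, starts Sun → 5 of Sun, Mon
Jul: 31 days, starts Tue → 5 of Tue, Wed, Thu
Aug: 31 days, starts Fri → 5 of Fri, Sat, Sun ✓
Sep: 30 days, starts Mon → 5 of Mon, Tue
Oct: 31 days, starts Wed → 5 of Wed, Thu, Fri ✓
Nov: 30 days, starts Sat → 5 of Sat, Sun
Dec: 31 days, starts Mon → 5 of Mon, Tue, Wed
Months with five Fridays: Jan, May, Aug, Oct.

4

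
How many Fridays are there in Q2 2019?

13

April 1, 2019 is a Monday.
That's 91 days from start to end, counting both.
91 = 7 × 13, so the span is exactly 13 full weeks.
Each full week contributes one Friday: 13 so far.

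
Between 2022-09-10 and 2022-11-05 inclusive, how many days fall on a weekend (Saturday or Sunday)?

17

2022-09-10 is a Saturday.
That's 57 days from start to end, counting both.
57 = 7 × 8 + 1, so there are 8 full weeks plus 1 extra day.
Each full week contributes 2 weekend days (Sat, Sun): 8 × 2 = 16.
The 1 extra day is Saturday — 1 of them qualifies.
Total: 16 + 1 = 17.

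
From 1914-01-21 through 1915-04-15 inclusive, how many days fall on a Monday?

1914-01-21 is a Wednesday.
From 1914-01-21 to 1915-04-15 is 450 days inclusive.
450 = 7 × 64 + 2, so there are 64 full weeks plus 2 extra days.
Each full week contributes one Monday: 64 so far.
The 2 extra days are Wednesday, Thursday — none qualify.
Total: 64 + 0 = 64.

64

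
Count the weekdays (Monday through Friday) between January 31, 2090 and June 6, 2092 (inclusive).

January 31, 2090 is a Tuesday.
That's 858 days from start to end, counting both.
858 = 7 × 122 + 4, so there are 122 full weeks plus 4 extra days.
Each full week contributes 5 weekdays (Mon–Fri): 122 × 5 = 610.
The 4 extra days are Tue, Wed, Thu, Fri — 4 of them qualify.
Total: 610 + 4 = 614.

614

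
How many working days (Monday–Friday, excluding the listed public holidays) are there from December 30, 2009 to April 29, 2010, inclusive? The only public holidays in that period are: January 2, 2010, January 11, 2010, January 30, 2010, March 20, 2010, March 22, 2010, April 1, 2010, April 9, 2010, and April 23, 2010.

December 30, 2009 is a Wednesday.
That's 121 days from start to end, counting both.
121 = 7 × 17 + 2, so there are 17 full weeks plus 2 extra days.
Each full week contributes 5 weekdays (Mon–Fri): 17 × 5 = 85.
The 2 extra days are Wed, Thu — 2 of them qualify.
Total: 85 + 2 = 87.
Holidays: January 2, 2010 (Sat); January 11, 2010 (Mon); January 30, 2010 (Sat); March 20, 2010 (Sat); March 22, 2010 (Mon); April 1, 2010 (Thu); April 9, 2010 (Fri); April 23, 2010 (Fri).
5 of the 8 holidays fall on weekdays; the rest are weekends and were already excluded.
Business days: 87 − 5 = 82.

82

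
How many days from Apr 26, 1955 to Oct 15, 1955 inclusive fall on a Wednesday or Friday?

Apr 26, 1955 is a Tuesday.
That's 173 days from start to end, counting both.
173 = 7 × 24 + 5, so there are 24 full weeks plus 5 extra days.
Each full week contributes 2 days from the set (Wed, Fri): 24 × 2 = 48.
The 5 extra days are Tuesday, Wednesday, Thursday, Friday, Saturday — 2 of them qualify.
Total: 48 + 2 = 50.

50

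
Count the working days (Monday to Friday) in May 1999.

May 1, 1999 is a Saturday.
The range spans 31 days (inclusive of both endpoints).
31 = 7 × 4 + 3, so there are 4 full weeks plus 3 extra days.
Each full week contributes 5 weekdays (Mon–Fri): 4 × 5 = 20.
The 3 extra days are Sat, Sun, Mon — 1 of them qualifies.
Total: 20 + 1 = 21.

21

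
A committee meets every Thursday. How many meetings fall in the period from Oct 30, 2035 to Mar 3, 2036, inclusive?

Oct 30, 2035 is a Tuesday.
From Oct 30, 2035 to Mar 3, 2036 is 126 days inclusive.
126 = 7 × 18, so the span is exactly 18 full weeks.
Each full week contributes one Thursday: 18 so far.
Total: 18.

18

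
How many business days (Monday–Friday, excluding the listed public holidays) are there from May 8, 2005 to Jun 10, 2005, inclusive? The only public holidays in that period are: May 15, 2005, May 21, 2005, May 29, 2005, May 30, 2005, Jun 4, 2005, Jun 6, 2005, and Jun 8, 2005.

May 8, 2005 is a Sunday.
From May 8, 2005 to Jun 10, 2005 is 34 days inclusive.
34 = 7 × 4 + 6, so there are 4 full weeks plus 6 extra days.
Each full week contributes 5 weekdays (Mon–Fri): 4 × 5 = 20.
The 6 extra days are Sun, Mon, Tue, Wed, Thu, Fri — 5 of them qualify.
Total: 20 + 5 = 25.
Holidays: May 15, 2005 (Sun); May 21, 2005 (Sat); May 29, 2005 (Sun); May 30, 2005 (Mon); Jun 4, 2005 (Sat); Jun 6, 2005 (Mon); Jun 8, 2005 (Wed).
3 of the 7 holidays fall on weekdays; the rest are weekends and were already excluded.
Business days: 25 − 3 = 22.

22 business days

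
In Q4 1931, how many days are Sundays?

13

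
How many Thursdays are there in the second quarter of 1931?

Apr 1, 1931 is a Wednesday.
That's 91 days from start to end, counting both.
91 = 7 × 13, so the span is exactly 13 full weeks.
Each full week contributes one Thursday: 13 so far.

13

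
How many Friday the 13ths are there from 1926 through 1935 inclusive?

18

Friday-the-13ths by year:
1926: Aug
1927: May
1928: Jan, Apr, Jul
1929: Sep, Dec
1930: Jun
1931: Feb, Mar, Nov
1932: May
1933: Jan, Oct
1934: Apr, Jul
1935: Sep, Dec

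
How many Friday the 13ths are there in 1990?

2

The 13th falls on a Friday when the month's 13th has weekday Fri.
Jan 13 is Sat; Feb 13 is Tue; Mar 13 is Tue; Apr 13 is Fri ✓; May 13 is Sun; Jun 13 is Wed; Jul 13 is Fri ✓; Aug 13 is Mon; Sep 13 is Thu; Oct 13 is Sat; Nov 13 is Tue; Dec 13 is Thu.
Friday the 13ths: Apr, Jul.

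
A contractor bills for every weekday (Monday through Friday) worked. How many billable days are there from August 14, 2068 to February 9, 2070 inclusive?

389

August 14, 2068 is a Tuesday.
The range spans 545 days (inclusive of both endpoints).
545 = 7 × 77 + 6, so there are 77 full weeks plus 6 extra days.
Each full week contributes 5 weekdays (Mon–Fri): 77 × 5 = 385.
The 6 extra days are Tuesday, Wednesday, Thursday, Friday, Saturday, Sunday — 4 of them qualify.
Total: 385 + 4 = 389.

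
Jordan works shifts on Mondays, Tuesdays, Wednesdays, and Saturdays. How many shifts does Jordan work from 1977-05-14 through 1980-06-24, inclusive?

651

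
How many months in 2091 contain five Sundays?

A month has five Sundays exactly when Sunday falls within its first (length − 28) days.
Jan: 31 days, starts Mon → 5 of Mon, Tue, Wed
Feb: 28 days, starts Thu → 5 of (none)
Mar: 31 days, starts Thu → 5 of Thu, Fri, Sat
Apr: 30 days, starts Sun → 5 of Sun, Mon ✓
May: 31 days, starts Tue → 5 of Tue, Wed, Thu
Jun: 30 days, starts Fri → 5 of Fri, Sat
Jul: 31 days, starts Sun → 5 of Sun, Mon, Tue ✓
Aug: 31 days, starts Wed → 5 of Wed, Thu, Fri
Sep: 30 days, starts Sat → 5 of Sat, Sun ✓
Oct: 31 days, starts Mon → 5 of Mon, Tue, Wed
Nov: 30 days, starts Thu → 5 of Thu, Fri
Dec: 31 days, starts Sat → 5 of Sat, Sun, Mon ✓
Months with five Sundays: Apr, Jul, Sep, Dec.

4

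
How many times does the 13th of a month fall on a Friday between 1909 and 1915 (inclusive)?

11

Friday-the-13ths by year:
1909: Aug
1910: May
1911: Jan, Oct
1912: Sep, Dec
1913: Jun
1914: Feb, Mar, Nov
1915: Aug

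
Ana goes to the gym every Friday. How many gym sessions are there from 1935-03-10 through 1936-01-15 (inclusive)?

1935-03-10 is a Sunday.
The range spans 312 days (inclusive of both endpoints).
312 = 7 × 44 + 4, so there are 44 full weeks plus 4 extra days.
Each full week contributes one Friday: 44 so far.
The 4 extra days are Sunday, Monday, Tuesday, Wednesday — none qualify.
Total: 44 + 0 = 44.

44 Fridays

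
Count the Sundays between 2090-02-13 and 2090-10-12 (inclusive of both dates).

34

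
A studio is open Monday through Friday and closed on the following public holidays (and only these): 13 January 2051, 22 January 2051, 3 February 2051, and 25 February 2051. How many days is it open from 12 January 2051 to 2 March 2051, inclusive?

34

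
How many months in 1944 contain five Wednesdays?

A month has five Wednesdays exactly when Wednesday falls within its first (length − 28) days.
Jan: 31 days, starts Sat → 5 of Sat, Sun, Mon
Feb: 29 days, starts Tue → 5 of Tue
Mar: 31 days, starts Wed → 5 of Wed, Thu, Fri ✓
Apr: 30 days, starts Sat → 5 of Sat, Sun
May: 31 days, starts Mon → 5 of Mon, Tue, Wed ✓
Jun: 30 days, starts Thu → 5 of Thu, Fri
Jul: 31 days, starts Sat → 5 of Sat, Sun, Mon
Aug: 31 days, starts Tue → 5 of Tue, Wed, Thu ✓
Sep: 30 days, starts Fri → 5 of Fri, Sat
Oct: 31 days, starts Sun → 5 of Sun, Mon, Tue
Nov: 30 days, starts Wed → 5 of Wed, Thu ✓
Dec: 31 days, starts Fri → 5 of Fri, Sat, Sun
Months with five Wednesdays: Mar, May, Aug, Nov.

4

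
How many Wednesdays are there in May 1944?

5

1 May 1944 is a Monday.
From 1 May 1944 to 31 May 1944 is 31 days inclusive.
31 = 7 × 4 + 3, so there are 4 full weeks plus 3 extra days.
Each full week contributes one Wednesday: 4 so far.
The 3 extra days are Mon, Tue, Wed — 1 of them qualifies.
Total: 4 + 1 = 5.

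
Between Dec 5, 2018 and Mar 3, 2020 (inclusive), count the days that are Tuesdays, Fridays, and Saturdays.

195

Dec 5, 2018 is a Wednesday.
From Dec 5, 2018 to Mar 3, 2020 is 455 days inclusive.
455 = 7 × 65, so the span is exactly 65 full weeks.
Each full week contributes 3 days from the set (Tue, Fri, Sat): 65 × 3 = 195.
Total: 195.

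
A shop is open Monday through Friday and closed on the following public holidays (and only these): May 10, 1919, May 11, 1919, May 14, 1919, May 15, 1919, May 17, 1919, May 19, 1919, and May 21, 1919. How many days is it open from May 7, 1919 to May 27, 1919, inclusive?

11 working days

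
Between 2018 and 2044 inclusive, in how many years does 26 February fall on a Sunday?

Day of week of February 26 in each year:
2018: Mon, 2019: Tue, 2020: Wed, 2021: Fri, 2022: Sat, 2023: Sun ✓, 2024: Mon, 2025: Wed, 2026: Thu, 2027: Fri, 2028: Sat, 2029: Mon, 2030: Tue, 2031: Wed, 2032: Thu, 2033: Sat, 2034: Sun ✓, 2035: Mon, 2036: Tue, 2037: Thu, 2038: Fri, 2039: Sat, 2040: Sun ✓, 2041: Tue, 2042: Wed, 2043: Thu, 2044: Fri
Sundays: 2023, 2034, 2040.

3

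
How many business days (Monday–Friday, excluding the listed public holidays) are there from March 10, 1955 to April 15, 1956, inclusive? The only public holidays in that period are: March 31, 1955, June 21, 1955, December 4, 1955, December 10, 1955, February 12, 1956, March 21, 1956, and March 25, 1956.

284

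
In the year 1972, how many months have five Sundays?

A month has five Sundays exactly when Sunday falls within its first (length − 28) days.
Jan: 31 days, starts Sat → 5 of Sat, Sun, Mon ✓
Feb: 29 days, starts Tue → 5 of Tue
Mar: 31 days, starts Wed → 5 of Wed, Thu, Fri
Apr: 30 days, starts Sat → 5 of Sat, Sun ✓
May: 31 days, starts Mon → 5 of Mon, Tue, Wed
Jun: 30 days, starts Thu → 5 of Thu, Fri
Jul: 31 days, starts Sat → 5 of Sat, Sun, Mon ✓
Aug: 31 days, starts Tue → 5 of Tue, Wed, Thu
Sep: 30 days, starts Fri → 5 of Fri, Sat
Oct: 31 days, starts Sun → 5 of Sun, Mon, Tue ✓
Nov: 30 days, starts Wed → 5 of Wed, Thu
Dec: 31 days, starts Fri → 5 of Fri, Sat, Sun ✓
Months with five Sundays: Jan, Apr, Jul, Oct, Dec.

5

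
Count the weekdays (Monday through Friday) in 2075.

261 weekdays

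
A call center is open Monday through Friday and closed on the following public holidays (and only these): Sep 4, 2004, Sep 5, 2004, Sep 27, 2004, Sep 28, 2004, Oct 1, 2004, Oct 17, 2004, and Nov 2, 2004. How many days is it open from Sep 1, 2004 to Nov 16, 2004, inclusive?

51 business days

Sep 1, 2004 is a Wednesday.
From Sep 1, 2004 to Nov 16, 2004 is 77 days inclusive.
77 = 7 × 11, so the span is exactly 11 full weeks.
Each full week contributes 5 weekdays (Mon–Fri): 11 × 5 = 55.
Holidays: Sep 4, 2004 (Sat); Sep 5, 2004 (Sun); Sep 27, 2004 (Mon); Sep 28, 2004 (Tue); Oct 1, 2004 (Fri); Oct 17, 2004 (Sun); Nov 2, 2004 (Tue).
4 of the 7 holidays fall on weekdays; the rest are weekends and were already excluded.
Business days: 55 − 4 = 51.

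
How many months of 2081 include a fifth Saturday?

A month has five Saturdays exactly when Saturday falls within its first (length − 28) days.
Jan: 31 days, starts Wed → 5 of Wed, Thu, Fri
Feb: 28 days, starts Sat → 5 of (none)
Mar: 31 days, starts Sat → 5 of Sat, Sun, Mon ✓
Apr: 30 days, starts Tue → 5 of Tue, Wed
May: 31 days, starts Thu → 5 of Thu, Fri, Sat ✓
Jun: 30 days, starts Sun → 5 of Sun, Mon
Jul: 31 days, starts Tue → 5 of Tue, Wed, Thu
Aug: 31 days, starts Fri → 5 of Fri, Sat, Sun ✓
Sep: 30 days, starts Mon → 5 of Mon, Tue
Oct: 31 days, starts Wed → 5 of Wed, Thu, Fri
Nov: 30 days, starts Sat → 5 of Sat, Sun ✓
Dec: 31 days, starts Mon → 5 of Mon, Tue, Wed
Months with five Saturdays: Mar, May, Aug, Nov.

4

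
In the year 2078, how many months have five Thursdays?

4

A month has five Thursdays exactly when Thursday falls within its first (length − 28) days.
Jan: 31 days, starts Sat → 5 of Sat, Sun, Mon
Feb: 28 days, starts Tue → 5 of (none)
Mar: 31 days, starts Tue → 5 of Tue, Wed, Thu ✓
Apr: 30 days, starts Fri → 5 of Fri, Sat
May: 31 days, starts Sun → 5 of Sun, Mon, Tue
Jun: 30 days, starts Wed → 5 of Wed, Thu ✓
Jul: 31 days, starts Fri → 5 of Fri, Sat, Sun
Aug: 31 days, starts Mon → 5 of Mon, Tue, Wed
Sep: 30 days, starts Thu → 5 of Thu, Fri ✓
Oct: 31 days, starts Sat → 5 of Sat, Sun, Mon
Nov: 30 days, starts Tue → 5 of Tue, Wed
Dec: 31 days, starts Thu → 5 of Thu, Fri, Sat ✓
Months with five Thursdays: Mar, Jun, Sep, Dec.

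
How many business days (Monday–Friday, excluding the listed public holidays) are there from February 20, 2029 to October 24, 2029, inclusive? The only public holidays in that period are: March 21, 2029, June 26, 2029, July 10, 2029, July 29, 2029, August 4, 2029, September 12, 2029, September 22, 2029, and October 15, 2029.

February 20, 2029 is a Tuesday.
From February 20, 2029 to October 24, 2029 is 247 days inclusive.
247 = 7 × 35 + 2, so there are 35 full weeks plus 2 extra days.
Each full week contributes 5 weekdays (Mon–Fri): 35 × 5 = 175.
The 2 extra days are Tue, Wed — 2 of them qualify.
Total: 175 + 2 = 177.
Holidays: March 21, 2029 (Wed); June 26, 2029 (Tue); July 10, 2029 (Tue); July 29, 2029 (Sun); August 4, 2029 (Sat); September 12, 2029 (Wed); September 22, 2029 (Sat); October 15, 2029 (Mon).
5 of the 8 holidays fall on weekdays; the rest are weekends and were already excluded.
Business days: 177 − 5 = 172.

172 business days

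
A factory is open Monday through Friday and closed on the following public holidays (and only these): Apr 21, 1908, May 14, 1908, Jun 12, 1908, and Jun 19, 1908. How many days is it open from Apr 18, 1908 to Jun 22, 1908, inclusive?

Apr 18, 1908 is a Saturday.
From Apr 18, 1908 to Jun 22, 1908 is 66 days inclusive.
66 = 7 × 9 + 3, so there are 9 full weeks plus 3 extra days.
Each full week contributes 5 weekdays (Mon–Fri): 9 × 5 = 45.
The 3 extra days are Sat, Sun, Mon — 1 of them qualifies.
Total: 45 + 1 = 46.
Holidays: Apr 21, 1908 (Tue); May 14, 1908 (Thu); Jun 12, 1908 (Fri); Jun 19, 1908 (Fri).
All 4 holidays fall on weekdays, so subtract 4.
Business days: 46 − 4 = 42.

42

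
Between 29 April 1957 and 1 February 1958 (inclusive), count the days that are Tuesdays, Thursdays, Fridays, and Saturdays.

29 April 1957 is a Monday.
That's 279 days from start to end, counting both.
279 = 7 × 39 + 6, so there are 39 full weeks plus 6 extra days.
Each full week contributes 4 days from the set (Tue, Thu, Fri, Sat): 39 × 4 = 156.
The 6 extra days are Monday, Tuesday, Wednesday, Thursday, Friday, Saturday — 4 of them qualify.
Total: 156 + 4 = 160.

160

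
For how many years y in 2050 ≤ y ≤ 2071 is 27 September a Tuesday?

Day of week of September 27 in each year:
2050: Tue ✓, 2051: Wed, 2052: Fri, 2053: Sat, 2054: Sun, 2055: Mon, 2056: Wed, 2057: Thu, 2058: Fri, 2059: Sat, 2060: Mon, 2061: Tue ✓, 2062: Wed, 2063: Thu, 2064: Sat, 2065: Sun, 2066: Mon, 2067: Tue ✓, 2068: Thu, 2069: Fri, 2070: Sat, 2071: Sun
Tuesdays: 2050, 2061, 2067.

3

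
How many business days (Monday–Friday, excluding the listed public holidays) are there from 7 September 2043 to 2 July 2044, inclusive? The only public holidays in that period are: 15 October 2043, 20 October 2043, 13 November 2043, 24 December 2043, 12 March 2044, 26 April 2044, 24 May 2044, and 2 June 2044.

7 September 2043 is a Monday.
The range spans 300 days (inclusive of both endpoints).
300 = 7 × 42 + 6, so there are 42 full weeks plus 6 extra days.
Each full week contributes 5 weekdays (Mon–Fri): 42 × 5 = 210.
The 6 extra days are Mon, Tue, Wed, Thu, Fri, Sat — 5 of them qualify.
Total: 210 + 5 = 215.
Holidays: 15 October 2043 (Thu); 20 October 2043 (Tue); 13 November 2043 (Fri); 24 December 2043 (Thu); 12 March 2044 (Sat); 26 April 2044 (Tue); 24 May 2044 (Tue); 2 June 2044 (Thu).
7 of the 8 holidays fall on weekdays; the rest are weekends and were already excluded.
Business days: 215 − 7 = 208.

208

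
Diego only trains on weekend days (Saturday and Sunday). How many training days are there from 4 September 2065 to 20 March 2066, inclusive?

4 September 2065 is a Friday.
That's 198 days from start to end, counting both.
198 = 7 × 28 + 2, so there are 28 full weeks plus 2 extra days.
Each full week contributes 2 weekend days (Sat, Sun): 28 × 2 = 56.
The 2 extra days are Friday, Saturday — 1 of them qualifies.
Total: 56 + 1 = 57.

57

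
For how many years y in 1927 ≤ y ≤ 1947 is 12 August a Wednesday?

3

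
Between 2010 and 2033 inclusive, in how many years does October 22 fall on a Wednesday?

3

Day of week of October 22 in each year:
2010: Fri, 2011: Sat, 2012: Mon, 2013: Tue, 2014: Wed ✓, 2015: Thu, 2016: Sat, 2017: Sun, 2018: Mon, 2019: Tue, 2020: Thu, 2021: Fri, 2022: Sat, 2023: Sun, 2024: Tue, 2025: Wed ✓, 2026: Thu, 2027: Fri, 2028: Sun, 2029: Mon, 2030: Tue, 2031: Wed ✓, 2032: Fri, 2033: Sat
Wednesdays: 2014, 2025, 2031.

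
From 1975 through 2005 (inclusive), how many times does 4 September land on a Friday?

Day of week of September 4 in each year:
1975: Thu, 1976: Sat, 1977: Sun, 1978: Mon, 1979: Tue, 1980: Thu, 1981: Fri ✓, 1982: Sat, 1983: Sun, 1984: Tue, 1985: Wed, 1986: Thu, 1987: Fri ✓, 1988: Sun, 1989: Mon, 1990: Tue, 1991: Wed, 1992: Fri ✓, 1993: Sat, 1994: Sun, 1995: Mon, 1996: Wed, 1997: Thu, 1998: Fri ✓, 1999: Sat, 2000: Mon, 2001: Tue, 2002: Wed, 2003: Thu, 2004: Sat, 2005: Sun
Fridays: 1981, 1987, 1992, 1998.

4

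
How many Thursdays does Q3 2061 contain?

1 July 2061 is a Friday.
From 1 July 2061 to 30 September 2061 is 92 days inclusive.
92 = 7 × 13 + 1, so there are 13 full weeks plus 1 extra day.
Each full week contributes one Thursday: 13 so far.
The 1 extra day is Friday — none qualify.
Total: 13 + 0 = 13.

13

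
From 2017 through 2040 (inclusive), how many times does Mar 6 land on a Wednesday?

Day of week of March 6 in each year:
2017: Mon, 2018: Tue, 2019: Wed ✓, 2020: Fri, 2021: Sat, 2022: Sun, 2023: Mon, 2024: Wed ✓, 2025: Thu, 2026: Fri, 2027: Sat, 2028: Mon, 2029: Tue, 2030: Wed ✓, 2031: Thu, 2032: Sat, 2033: Sun, 2034: Mon, 2035: Tue, 2036: Thu, 2037: Fri, 2038: Sat, 2039: Sun, 2040: Tue
Wednesdays: 2019, 2024, 2030.

3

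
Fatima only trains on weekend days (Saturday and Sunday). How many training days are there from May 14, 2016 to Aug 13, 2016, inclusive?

27

May 14, 2016 is a Saturday.
The range spans 92 days (inclusive of both endpoints).
92 = 7 × 13 + 1, so there are 13 full weeks plus 1 extra day.
Each full week contributes 2 weekend days (Sat, Sun): 13 × 2 = 26.
The 1 extra day is Sat — 1 of them qualifies.
Total: 26 + 1 = 27.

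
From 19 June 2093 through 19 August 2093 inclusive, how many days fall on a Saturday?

9 Saturdays

19 June 2093 is a Friday.
From 19 June 2093 to 19 August 2093 is 62 days inclusive.
62 = 7 × 8 + 6, so there are 8 full weeks plus 6 extra days.
Each full week contributes one Saturday: 8 so far.
The 6 extra days are Friday, Saturday, Sunday, Monday, Tuesday, Wednesday — 1 of them qualifies.
Total: 8 + 1 = 9.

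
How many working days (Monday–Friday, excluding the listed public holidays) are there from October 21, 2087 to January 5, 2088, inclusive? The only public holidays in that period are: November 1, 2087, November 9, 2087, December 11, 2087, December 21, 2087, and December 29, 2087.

53

October 21, 2087 is a Tuesday.
That's 77 days from start to end, counting both.
77 = 7 × 11, so the span is exactly 11 full weeks.
Each full week contributes 5 weekdays (Mon–Fri): 11 × 5 = 55.
Total: 55.
Holidays: November 1, 2087 (Sat); November 9, 2087 (Sun); December 11, 2087 (Thu); December 21, 2087 (Sun); December 29, 2087 (Mon).
2 of the 5 holidays fall on weekdays; the rest are weekends and were already excluded.
Business days: 55 − 2 = 53.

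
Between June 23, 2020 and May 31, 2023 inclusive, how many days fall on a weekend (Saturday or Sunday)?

June 23, 2020 is a Tuesday.
From June 23, 2020 to May 31, 2023 is 1073 days inclusive.
1073 = 7 × 153 + 2, so there are 153 full weeks plus 2 extra days.
Each full week contributes 2 weekend days (Sat, Sun): 153 × 2 = 306.
The 2 extra days are Tue, Wed — none qualify.
Total: 306 + 0 = 306.

306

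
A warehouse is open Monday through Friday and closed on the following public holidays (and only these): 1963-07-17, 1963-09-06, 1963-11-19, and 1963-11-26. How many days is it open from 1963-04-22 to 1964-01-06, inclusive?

182

1963-04-22 is a Monday.
That's 260 days from start to end, counting both.
260 = 7 × 37 + 1, so there are 37 full weeks plus 1 extra day.
Each full week contributes 5 weekdays (Mon–Fri): 37 × 5 = 185.
The 1 extra day is Mon — 1 of them qualifies.
Total: 185 + 1 = 186.
Holidays: 1963-07-17 (Wed); 1963-09-06 (Fri); 1963-11-19 (Tue); 1963-11-26 (Tue).
All 4 holidays fall on weekdays, so subtract 4.
Business days: 186 − 4 = 182.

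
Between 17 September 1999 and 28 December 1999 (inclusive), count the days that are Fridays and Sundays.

17 September 1999 is a Friday.
From 17 September 1999 to 28 December 1999 is 103 days inclusive.
103 = 7 × 14 + 5, so there are 14 full weeks plus 5 extra days.
Each full week contributes 2 days from the set (Fri, Sun): 14 × 2 = 28.
The 5 extra days are Fri, Sat, Sun, Mon, Tue — 2 of them qualify.
Total: 28 + 2 = 30.

30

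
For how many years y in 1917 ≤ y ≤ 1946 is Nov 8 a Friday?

5

Day of week of November 8 in each year:
1917: Thu, 1918: Fri ✓, 1919: Sat, 1920: Mon, 1921: Tue, 1922: Wed, 1923: Thu, 1924: Sat, 1925: Sun, 1926: Mon, 1927: Tue, 1928: Thu, 1929: Fri ✓, 1930: Sat, 1931: Sun, 1932: Tue, 1933: Wed, 1934: Thu, 1935: Fri ✓, 1936: Sun, 1937: Mon, 1938: Tue, 1939: Wed, 1940: Fri ✓, 1941: Sat, 1942: Sun, 1943: Mon, 1944: Wed, 1945: Thu, 1946: Fri ✓
Fridays: 1918, 1929, 1935, 1940, 1946.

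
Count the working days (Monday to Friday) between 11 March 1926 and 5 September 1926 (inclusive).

11 March 1926 is a Thursday.
That's 179 days from start to end, counting both.
179 = 7 × 25 + 4, so there are 25 full weeks plus 4 extra days.
Each full week contributes 5 weekdays (Mon–Fri): 25 × 5 = 125.
The 4 extra days are Thursday, Friday, Saturday, Sunday — 2 of them qualify.
Total: 125 + 2 = 127.

127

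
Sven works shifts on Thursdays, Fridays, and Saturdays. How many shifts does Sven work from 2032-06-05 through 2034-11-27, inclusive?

388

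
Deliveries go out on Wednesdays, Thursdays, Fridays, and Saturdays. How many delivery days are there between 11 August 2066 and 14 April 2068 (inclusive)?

352

11 August 2066 is a Wednesday.
From 11 August 2066 to 14 April 2068 is 613 days inclusive.
613 = 7 × 87 + 4, so there are 87 full weeks plus 4 extra days.
Each full week contributes 4 days from the set (Wed, Thu, Fri, Sat): 87 × 4 = 348.
The 4 extra days are Wed, Thu, Fri, Sat — 4 of them qualify.
Total: 348 + 4 = 352.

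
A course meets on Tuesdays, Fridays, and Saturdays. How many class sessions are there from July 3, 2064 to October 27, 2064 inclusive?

July 3, 2064 is a Thursday.
The range spans 117 days (inclusive of both endpoints).
117 = 7 × 16 + 5, so there are 16 full weeks plus 5 extra days.
Each full week contributes 3 days from the set (Tue, Fri, Sat): 16 × 3 = 48.
The 5 extra days are Thursday, Friday, Saturday, Sunday, Monday — 2 of them qualify.
Total: 48 + 2 = 50.

50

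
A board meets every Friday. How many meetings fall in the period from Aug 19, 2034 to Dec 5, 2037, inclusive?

172 Fridays

Aug 19, 2034 is a Saturday.
That's 1205 days from start to end, counting both.
1205 = 7 × 172 + 1, so there are 172 full weeks plus 1 extra day.
Each full week contributes one Friday: 172 so far.
The 1 extra day is Saturday — none qualify.
Total: 172 + 0 = 172.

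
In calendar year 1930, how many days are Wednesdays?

53

1930-01-01 is a Wednesday.
That's 365 days from start to end, counting both.
365 = 7 × 52 + 1, so there are 52 full weeks plus 1 extra day.
Each full week contributes one Wednesday: 52 so far.
The 1 extra day is Wednesday — 1 of them qualifies.
Total: 52 + 1 = 53.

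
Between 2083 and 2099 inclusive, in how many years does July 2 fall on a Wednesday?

Day of week of July 2 in each year:
2083: Fri, 2084: Sun, 2085: Mon, 2086: Tue, 2087: Wed ✓, 2088: Fri, 2089: Sat, 2090: Sun, 2091: Mon, 2092: Wed ✓, 2093: Thu, 2094: Fri, 2095: Sat, 2096: Mon, 2097: Tue, 2098: Wed ✓, 2099: Thu
Wednesdays: 2087, 2092, 2098.

3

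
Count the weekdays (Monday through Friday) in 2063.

261

1 January 2063 is a Monday.
That's 365 days from start to end, counting both.
365 = 7 × 52 + 1, so there are 52 full weeks plus 1 extra day.
Each full week contributes 5 weekdays (Mon–Fri): 52 × 5 = 260.
The 1 extra day is Monday — 1 of them qualifies.
Total: 260 + 1 = 261.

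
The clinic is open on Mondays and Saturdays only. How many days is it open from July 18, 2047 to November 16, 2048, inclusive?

July 18, 2047 is a Thursday.
That's 488 days from start to end, counting both.
488 = 7 × 69 + 5, so there are 69 full weeks plus 5 extra days.
Each full week contributes 2 days from the set (Mon, Sat): 69 × 2 = 138.
The 5 extra days are Thu, Fri, Sat, Sun, Mon — 2 of them qualify.
Total: 138 + 2 = 140.

140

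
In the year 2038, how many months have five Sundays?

4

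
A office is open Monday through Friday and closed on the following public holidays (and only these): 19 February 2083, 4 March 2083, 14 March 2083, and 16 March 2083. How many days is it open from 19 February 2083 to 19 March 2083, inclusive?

19 February 2083 is a Friday.
The range spans 29 days (inclusive of both endpoints).
29 = 7 × 4 + 1, so there are 4 full weeks plus 1 extra day.
Each full week contributes 5 weekdays (Mon–Fri): 4 × 5 = 20.
The 1 extra day is Friday — 1 of them qualifies.
Total: 20 + 1 = 21.
Holidays: 19 February 2083 (Fri); 4 March 2083 (Thu); 14 March 2083 (Sun); 16 March 2083 (Tue).
3 of the 4 holidays fall on weekdays; the rest are weekends and were already excluded.
Business days: 21 − 3 = 18.

18 working days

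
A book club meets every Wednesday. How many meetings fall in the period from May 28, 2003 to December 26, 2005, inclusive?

May 28, 2003 is a Wednesday.
From May 28, 2003 to December 26, 2005 is 944 days inclusive.
944 = 7 × 134 + 6, so there are 134 full weeks plus 6 extra days.
Each full week contributes one Wednesday: 134 so far.
The 6 extra days are Wed, Thu, Fri, Sat, Sun, Mon — 1 of them qualifies.
Total: 134 + 1 = 135.

135 Wednesdays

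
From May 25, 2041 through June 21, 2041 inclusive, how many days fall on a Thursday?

4 Thursdays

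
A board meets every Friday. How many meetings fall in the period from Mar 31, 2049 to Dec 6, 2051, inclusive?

140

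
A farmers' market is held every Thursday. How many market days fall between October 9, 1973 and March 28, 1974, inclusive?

25

October 9, 1973 is a Tuesday.
That's 171 days from start to end, counting both.
171 = 7 × 24 + 3, so there are 24 full weeks plus 3 extra days.
Each full week contributes one Thursday: 24 so far.
The 3 extra days are Tue, Wed, Thu — 1 of them qualifies.
Total: 24 + 1 = 25.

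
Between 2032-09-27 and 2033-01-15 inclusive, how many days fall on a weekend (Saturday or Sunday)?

2032-09-27 is a Monday.
That's 111 days from start to end, counting both.
111 = 7 × 15 + 6, so there are 15 full weeks plus 6 extra days.
Each full week contributes 2 weekend days (Sat, Sun): 15 × 2 = 30.
The 6 extra days are Monday, Tuesday, Wednesday, Thursday, Friday, Saturday — 1 of them qualifies.
Total: 30 + 1 = 31.

31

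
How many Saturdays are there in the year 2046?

January 1, 2046 is a Monday.
From January 1, 2046 to December 31, 2046 is 365 days inclusive.
365 = 7 × 52 + 1, so there are 52 full weeks plus 1 extra day.
Each full week contributes one Saturday: 52 so far.
The 1 extra day is Mon — none qualify.
Total: 52 + 0 = 52.

52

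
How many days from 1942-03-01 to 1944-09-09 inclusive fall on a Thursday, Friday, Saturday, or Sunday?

1942-03-01 is a Sunday.
That's 924 days from start to end, counting both.
924 = 7 × 132, so the span is exactly 132 full weeks.
Each full week contributes 4 days from the set (Thu, Fri, Sat, Sun): 132 × 4 = 528.

528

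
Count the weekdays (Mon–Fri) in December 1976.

23

1 December 1976 is a Wednesday.
That's 31 days from start to end, counting both.
31 = 7 × 4 + 3, so there are 4 full weeks plus 3 extra days.
Each full week contributes 5 weekdays (Mon–Fri): 4 × 5 = 20.
The 3 extra days are Wed, Thu, Fri — 3 of them qualify.
Total: 20 + 3 = 23.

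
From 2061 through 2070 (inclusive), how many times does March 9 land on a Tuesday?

Day of week of March 9 in each year:
2061: Wed, 2062: Thu, 2063: Fri, 2064: Sun, 2065: Mon, 2066: Tue ✓, 2067: Wed, 2068: Fri, 2069: Sat, 2070: Sun
Tuesdays: 2066.

1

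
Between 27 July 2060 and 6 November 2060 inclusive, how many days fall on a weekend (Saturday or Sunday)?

27 July 2060 is a Tuesday.
From 27 July 2060 to 6 November 2060 is 103 days inclusive.
103 = 7 × 14 + 5, so there are 14 full weeks plus 5 extra days.
Each full week contributes 2 weekend days (Sat, Sun): 14 × 2 = 28.
The 5 extra days are Tue, Wed, Thu, Fri, Sat — 1 of them qualifies.
Total: 28 + 1 = 29.

29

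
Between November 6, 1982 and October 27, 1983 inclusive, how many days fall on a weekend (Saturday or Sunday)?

102

November 6, 1982 is a Saturday.
From November 6, 1982 to October 27, 1983 is 356 days inclusive.
356 = 7 × 50 + 6, so there are 50 full weeks plus 6 extra days.
Each full week contributes 2 weekend days (Sat, Sun): 50 × 2 = 100.
The 6 extra days are Sat, Sun, Mon, Tue, Wed, Thu — 2 of them qualify.
Total: 100 + 2 = 102.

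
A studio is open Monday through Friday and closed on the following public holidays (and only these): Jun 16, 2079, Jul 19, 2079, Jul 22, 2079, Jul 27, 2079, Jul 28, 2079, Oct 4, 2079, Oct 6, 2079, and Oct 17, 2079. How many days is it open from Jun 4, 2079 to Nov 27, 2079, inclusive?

119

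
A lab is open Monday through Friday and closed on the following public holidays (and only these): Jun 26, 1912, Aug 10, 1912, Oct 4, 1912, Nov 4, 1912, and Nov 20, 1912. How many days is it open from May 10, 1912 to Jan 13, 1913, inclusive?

173 working days

May 10, 1912 is a Friday.
The range spans 249 days (inclusive of both endpoints).
249 = 7 × 35 + 4, so there are 35 full weeks plus 4 extra days.
Each full week contributes 5 weekdays (Mon–Fri): 35 × 5 = 175.
The 4 extra days are Fri, Sat, Sun, Mon — 2 of them qualify.
Total: 175 + 2 = 177.
Holidays: Jun 26, 1912 (Wed); Aug 10, 1912 (Sat); Oct 4, 1912 (Fri); Nov 4, 1912 (Mon); Nov 20, 1912 (Wed).
4 of the 5 holidays fall on weekdays; the rest are weekends and were already excluded.
Business days: 177 − 4 = 173.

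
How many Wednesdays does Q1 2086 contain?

13

Jan 1, 2086 is a Tuesday.
From Jan 1, 2086 to Mar 31, 2086 is 90 days inclusive.
90 = 7 × 12 + 6, so there are 12 full weeks plus 6 extra days.
Each full week contributes one Wednesday: 12 so far.
The 6 extra days are Tue, Wed, Thu, Fri, Sat, Sun — 1 of them qualifies.
Total: 12 + 1 = 13.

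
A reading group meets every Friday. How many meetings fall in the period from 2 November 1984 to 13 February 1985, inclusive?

2 November 1984 is a Friday.
From 2 November 1984 to 13 February 1985 is 104 days inclusive.
104 = 7 × 14 + 6, so there are 14 full weeks plus 6 extra days.
Each full week contributes one Friday: 14 so far.
The 6 extra days are Friday, Saturday, Sunday, Monday, Tuesday, Wednesday — 1 of them qualifies.
Total: 14 + 1 = 15.

15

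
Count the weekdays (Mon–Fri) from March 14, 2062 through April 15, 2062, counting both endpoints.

24 weekdays

March 14, 2062 is a Tuesday.
That's 33 days from start to end, counting both.
33 = 7 × 4 + 5, so there are 4 full weeks plus 5 extra days.
Each full week contributes 5 weekdays (Mon–Fri): 4 × 5 = 20.
The 5 extra days are Tue, Wed, Thu, Fri, Sat — 4 of them qualify.
Total: 20 + 4 = 24.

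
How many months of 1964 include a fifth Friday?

A month has five Fridays exactly when Friday falls within its first (length − 28) days.
Jan: 31 days, starts Wed → 5 of Wed, Thu, Fri ✓
Feb: 29 days, starts Sat → 5 of Sat
Mar: 31 days, starts Sun → 5 of Sun, Mon, Tue
Apr: 30 days, starts Wed → 5 of Wed, Thu
May: 31 days, starts Fri → 5 of Fri, Sat, Sun ✓
Jun: 30 days, starts Mon → 5 of Mon, Tue
Jul: 31 days, starts Wed → 5 of Wed, Thu, Fri ✓
Aug: 31 days, starts Sat → 5 of Sat, Sun, Mon
Sep: 30 days, starts Tue → 5 of Tue, Wed
Oct: 31 days, starts Thu → 5 of Thu, Fri, Sat ✓
Nov: 30 days, starts Sun → 5 of Sun, Mon
Dec: 31 days, starts Tue → 5 of Tue, Wed, Thu
Months with five Fridays: Jan, May, Jul, Oct.

4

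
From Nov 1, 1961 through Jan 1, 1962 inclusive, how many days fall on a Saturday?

9 Saturdays

Nov 1, 1961 is a Wednesday.
That's 62 days from start to end, counting both.
62 = 7 × 8 + 6, so there are 8 full weeks plus 6 extra days.
Each full week contributes one Saturday: 8 so far.
The 6 extra days are Wednesday, Thursday, Friday, Saturday, Sunday, Monday — 1 of them qualifies.
Total: 8 + 1 = 9.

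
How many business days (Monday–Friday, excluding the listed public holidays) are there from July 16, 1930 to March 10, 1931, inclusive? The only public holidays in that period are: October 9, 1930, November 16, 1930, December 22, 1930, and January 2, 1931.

167

July 16, 1930 is a Wednesday.
From July 16, 1930 to March 10, 1931 is 238 days inclusive.
238 = 7 × 34, so the span is exactly 34 full weeks.
Each full week contributes 5 weekdays (Mon–Fri): 34 × 5 = 170.
Total: 170.
Holidays: October 9, 1930 (Thu); November 16, 1930 (Sun); December 22, 1930 (Mon); January 2, 1931 (Fri).
3 of the 4 holidays fall on weekdays; the rest are weekends and were already excluded.
Business days: 170 − 3 = 167.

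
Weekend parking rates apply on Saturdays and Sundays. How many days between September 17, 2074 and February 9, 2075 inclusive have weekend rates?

41

September 17, 2074 is a Monday.
That's 146 days from start to end, counting both.
146 = 7 × 20 + 6, so there are 20 full weeks plus 6 extra days.
Each full week contributes 2 weekend days (Sat, Sun): 20 × 2 = 40.
The 6 extra days are Mon, Tue, Wed, Thu, Fri, Sat — 1 of them qualifies.
Total: 40 + 1 = 41.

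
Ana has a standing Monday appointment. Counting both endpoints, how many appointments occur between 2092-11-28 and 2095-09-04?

144

2092-11-28 is a Friday.
That's 1011 days from start to end, counting both.
1011 = 7 × 144 + 3, so there are 144 full weeks plus 3 extra days.
Each full week contributes one Monday: 144 so far.
The 3 extra days are Fri, Sat, Sun — none qualify.
Total: 144 + 0 = 144.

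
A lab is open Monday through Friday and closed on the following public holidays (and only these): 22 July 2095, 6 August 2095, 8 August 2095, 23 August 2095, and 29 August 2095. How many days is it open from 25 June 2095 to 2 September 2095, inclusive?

25 June 2095 is a Saturday.
From 25 June 2095 to 2 September 2095 is 70 days inclusive.
70 = 7 × 10, so the span is exactly 10 full weeks.
Each full week contributes 5 weekdays (Mon–Fri): 10 × 5 = 50.
Holidays: 22 July 2095 (Fri); 6 August 2095 (Sat); 8 August 2095 (Mon); 23 August 2095 (Tue); 29 August 2095 (Mon).
4 of the 5 holidays fall on weekdays; the rest are weekends and were already excluded.
Business days: 50 − 4 = 46.

46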